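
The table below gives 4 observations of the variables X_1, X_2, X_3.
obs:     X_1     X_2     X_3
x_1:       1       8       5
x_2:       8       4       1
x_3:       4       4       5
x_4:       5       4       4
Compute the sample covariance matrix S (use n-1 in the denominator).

Step 1 — column means:
  mean(X_1) = (1 + 8 + 4 + 5) / 4 = 18/4 = 4.5
  mean(X_2) = (8 + 4 + 4 + 4) / 4 = 20/4 = 5
  mean(X_3) = (5 + 1 + 5 + 4) / 4 = 15/4 = 3.75

Step 2 — sample covariance S[i,j] = (1/(n-1)) · Σ_k (x_{k,i} - mean_i) · (x_{k,j} - mean_j), with n-1 = 3.
  S[X_1,X_1] = ((-3.5)·(-3.5) + (3.5)·(3.5) + (-0.5)·(-0.5) + (0.5)·(0.5)) / 3 = 25/3 = 8.3333
  S[X_1,X_2] = ((-3.5)·(3) + (3.5)·(-1) + (-0.5)·(-1) + (0.5)·(-1)) / 3 = -14/3 = -4.6667
  S[X_1,X_3] = ((-3.5)·(1.25) + (3.5)·(-2.75) + (-0.5)·(1.25) + (0.5)·(0.25)) / 3 = -14.5/3 = -4.8333
  S[X_2,X_2] = ((3)·(3) + (-1)·(-1) + (-1)·(-1) + (-1)·(-1)) / 3 = 12/3 = 4
  S[X_2,X_3] = ((3)·(1.25) + (-1)·(-2.75) + (-1)·(1.25) + (-1)·(0.25)) / 3 = 5/3 = 1.6667
  S[X_3,X_3] = ((1.25)·(1.25) + (-2.75)·(-2.75) + (1.25)·(1.25) + (0.25)·(0.25)) / 3 = 10.75/3 = 3.5833

S is symmetric (S[j,i] = S[i,j]). Assembling:

S = [[8.3333, -4.6667, -4.8333],
 [-4.6667, 4, 1.6667],
 [-4.8333, 1.6667, 3.5833]]


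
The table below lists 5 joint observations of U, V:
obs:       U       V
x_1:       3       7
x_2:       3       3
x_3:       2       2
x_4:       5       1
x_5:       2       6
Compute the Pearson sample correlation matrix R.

Step 1 — column means:
  mean(U) = (3 + 3 + 2 + 5 + 2) / 5 = 15/5 = 3
  mean(V) = (7 + 3 + 2 + 1 + 6) / 5 = 19/5 = 3.8

Step 2 — sample variances and covariances s[i,j] = (1/(n-1)) · Σ_k (x_{k,i} - mean_i) · (x_{k,j} - mean_j), with n-1 = 4:
  s[U,U] = ((0)·(0) + (0)·(0) + (-1)·(-1) + (2)·(2) + (-1)·(-1)) / 4 = 6/4 = 1.5
  s[U,V] = ((0)·(3.2) + (0)·(-0.8) + (-1)·(-1.8) + (2)·(-2.8) + (-1)·(2.2)) / 4 = -6/4 = -1.5
  s[V,V] = ((3.2)·(3.2) + (-0.8)·(-0.8) + (-1.8)·(-1.8) + (-2.8)·(-2.8) + (2.2)·(2.2)) / 4 = 26.8/4 = 6.7
  Sample standard deviations s_i = √(s[i,i]):
  s(U) = √(1.5) = 1.2247
  s(V) = √(6.7) = 2.5884

Step 3 — r_{ij} = s_{ij} / (s_i · s_j):
  r[U,U] = 1 (diagonal).
  r[U,V] = -1.5 / (1.2247 · 2.5884) = -1.5 / 3.1702 = -0.4732
  r[V,V] = 1 (diagonal).

R is symmetric with unit diagonal. Assembling:

R = [[1, -0.4732],
 [-0.4732, 1]]


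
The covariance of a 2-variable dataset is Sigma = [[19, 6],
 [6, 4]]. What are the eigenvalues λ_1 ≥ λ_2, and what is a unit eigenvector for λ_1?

Step 1 — characteristic polynomial of 2×2 Sigma:
  det(Sigma - λI) = λ² - trace · λ + det = 0.
  trace = 19 + 4 = 23, det = 19·4 - (6)² = 40.
Step 2 — discriminant:
  Δ = trace² - 4·det = 529 - 160 = 369.
Step 3 — eigenvalues:
  λ = (trace ± √Δ)/2 = (23 ± 19.2094)/2,
  λ_1 = 21.1047,  λ_2 = 1.8953.

Step 4 — unit eigenvector for λ_1: solve (Sigma - λ_1 I)v = 0. First row:
  (19 - 21.1047)·v_x + (6)·v_y = 0, i.e. (-2.1047)·v_x + (6)·v_y = 0,
  so v ∝ (b, λ_1 - a) = (6, 2.1047) = u.
  ||u|| = √((6)² + (2.1047)²) = √(40.4297) ≈ 6.3584,
  v_1 = u/||u|| ≈ (0.9436, 0.331) (||v_1|| = 1).

λ_1 = 21.1047,  λ_2 = 1.8953;  v_1 ≈ (0.9436, 0.331)


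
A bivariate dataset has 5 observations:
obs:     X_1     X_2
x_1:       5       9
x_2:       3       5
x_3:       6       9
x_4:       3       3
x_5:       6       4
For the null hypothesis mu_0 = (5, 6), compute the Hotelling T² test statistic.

Step 1 — sample mean vector:
  mean(X_1) = (5 + 3 + 6 + 3 + 6) / 5 = 23/5 = 4.6
  mean(X_2) = (9 + 5 + 9 + 3 + 4) / 5 = 30/5 = 6
  x̄ = (4.6, 6),  deviation x̄ - mu_0 = (4.6, 6) - (5, 6) = (-0.4, 0).

Step 2 — sample covariance matrix, S[i,j] = (1/(n-1)) · Σ_k (x_{k,i} - mean_i) · (x_{k,j} - mean_j), divisor n-1 = 4:
  S[X_1,X_1] = ((0.4)·(0.4) + (-1.6)·(-1.6) + (1.4)·(1.4) + (-1.6)·(-1.6) + (1.4)·(1.4)) / 4 = 9.2/4 = 2.3
  S[X_1,X_2] = ((0.4)·(3) + (-1.6)·(-1) + (1.4)·(3) + (-1.6)·(-3) + (1.4)·(-2)) / 4 = 9/4 = 2.25
  S[X_2,X_2] = ((3)·(3) + (-1)·(-1) + (3)·(3) + (-3)·(-3) + (-2)·(-2)) / 4 = 32/4 = 8
  S = [[2.3, 2.25],
 [2.25, 8]].

Step 3 — invert S. det(S) = 2.3·8 - (2.25)² = 13.3375.
  S^{-1} = (1/det) · [[d, -b], [-b, a]] = [[0.5998, -0.1687],
 [-0.1687, 0.1724]].

Step 4 — quadratic form (x̄ - mu_0)^T · S^{-1} · (x̄ - mu_0):
  S^{-1} · (x̄ - mu_0) = (-0.2399, 0.0675),
  (x̄ - mu_0)^T · [...] = (-0.4)·(-0.2399) + (0)·(0.0675) = 0.096.

Step 5 — scale by n: T² = 5 · 0.096 = 0.4799.

T² ≈ 0.4799


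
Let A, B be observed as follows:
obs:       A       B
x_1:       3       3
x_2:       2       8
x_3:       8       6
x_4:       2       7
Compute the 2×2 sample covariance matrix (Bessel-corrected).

Step 1 — column means:
  mean(A) = (3 + 2 + 8 + 2) / 4 = 15/4 = 3.75
  mean(B) = (3 + 8 + 6 + 7) / 4 = 24/4 = 6

Step 2 — sample covariance S[i,j] = (1/(n-1)) · Σ_k (x_{k,i} - mean_i) · (x_{k,j} - mean_j), with n-1 = 3.
  S[A,A] = ((-0.75)·(-0.75) + (-1.75)·(-1.75) + (4.25)·(4.25) + (-1.75)·(-1.75)) / 3 = 24.75/3 = 8.25
  S[A,B] = ((-0.75)·(-3) + (-1.75)·(2) + (4.25)·(0) + (-1.75)·(1)) / 3 = -3/3 = -1
  S[B,B] = ((-3)·(-3) + (2)·(2) + (0)·(0) + (1)·(1)) / 3 = 14/3 = 4.6667

S is symmetric (S[j,i] = S[i,j]). Assembling:

S = [[8.25, -1],
 [-1, 4.6667]]


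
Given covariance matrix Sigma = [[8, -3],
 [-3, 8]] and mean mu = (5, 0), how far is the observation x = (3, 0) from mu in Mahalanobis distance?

Step 1 — centre the observation: (x - mu) = (-2, 0).

Step 2 — invert Sigma. det(Sigma) = 8·8 - (-3)² = 55.
  Sigma^{-1} = (1/det) · [[d, -b], [-b, a]] = [[0.1455, 0.0545],
 [0.0545, 0.1455]].

Step 3 — form the quadratic (x - mu)^T · Sigma^{-1} · (x - mu):
  Sigma^{-1} · (x - mu) = (-0.2909, -0.1091).
  (x - mu)^T · [Sigma^{-1} · (x - mu)] = (-2)·(-0.2909) + (0)·(-0.1091) = 0.5818.

Step 4 — take square root: d = √(0.5818) ≈ 0.7628.

d(x, mu) = √(0.5818) ≈ 0.7628


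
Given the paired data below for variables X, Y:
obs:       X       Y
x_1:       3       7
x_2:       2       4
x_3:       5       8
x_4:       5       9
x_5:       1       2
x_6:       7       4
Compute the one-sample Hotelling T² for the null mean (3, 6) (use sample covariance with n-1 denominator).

Step 1 — sample mean vector:
  mean(X) = (3 + 2 + 5 + 5 + 1 + 7) / 6 = 23/6 = 3.8333
  mean(Y) = (7 + 4 + 8 + 9 + 2 + 4) / 6 = 34/6 = 5.6667
  x̄ = (3.8333, 5.6667),  deviation x̄ - mu_0 = (3.8333, 5.6667) - (3, 6) = (0.8333, -0.3333).

Step 2 — sample covariance matrix, S[i,j] = (1/(n-1)) · Σ_k (x_{k,i} - mean_i) · (x_{k,j} - mean_j), divisor n-1 = 5:
  S[X,X] = ((-0.8333)·(-0.8333) + (-1.8333)·(-1.8333) + (1.1667)·(1.1667) + (1.1667)·(1.1667) + (-2.8333)·(-2.8333) + (3.1667)·(3.1667)) / 5 = 24.8333/5 = 4.9667
  S[X,Y] = ((-0.8333)·(1.3333) + (-1.8333)·(-1.6667) + (1.1667)·(2.3333) + (1.1667)·(3.3333) + (-2.8333)·(-3.6667) + (3.1667)·(-1.6667)) / 5 = 13.6667/5 = 2.7333
  S[Y,Y] = ((1.3333)·(1.3333) + (-1.6667)·(-1.6667) + (2.3333)·(2.3333) + (3.3333)·(3.3333) + (-3.6667)·(-3.6667) + (-1.6667)·(-1.6667)) / 5 = 37.3333/5 = 7.4667
  S = [[4.9667, 2.7333],
 [2.7333, 7.4667]].

Step 3 — invert S. det(S) = 4.9667·7.4667 - (2.7333)² = 29.6133.
  S^{-1} = (1/det) · [[d, -b], [-b, a]] = [[0.2521, -0.0923],
 [-0.0923, 0.1677]].

Step 4 — quadratic form (x̄ - mu_0)^T · S^{-1} · (x̄ - mu_0):
  S^{-1} · (x̄ - mu_0) = (0.2409, -0.1328),
  (x̄ - mu_0)^T · [...] = (0.8333)·(0.2409) + (-0.3333)·(-0.1328) = 0.245.

Step 5 — scale by n: T² = 6 · 0.245 = 1.4701.

T² ≈ 1.4701


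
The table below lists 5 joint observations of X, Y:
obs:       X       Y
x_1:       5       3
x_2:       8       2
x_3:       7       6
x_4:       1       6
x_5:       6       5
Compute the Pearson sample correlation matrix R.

Step 1 — column means:
  mean(X) = (5 + 8 + 7 + 1 + 6) / 5 = 27/5 = 5.4
  mean(Y) = (3 + 2 + 6 + 6 + 5) / 5 = 22/5 = 4.4

Step 2 — sample variances and covariances s[i,j] = (1/(n-1)) · Σ_k (x_{k,i} - mean_i) · (x_{k,j} - mean_j), with n-1 = 4:
  s[X,X] = ((-0.4)·(-0.4) + (2.6)·(2.6) + (1.6)·(1.6) + (-4.4)·(-4.4) + (0.6)·(0.6)) / 4 = 29.2/4 = 7.3
  s[X,Y] = ((-0.4)·(-1.4) + (2.6)·(-2.4) + (1.6)·(1.6) + (-4.4)·(1.6) + (0.6)·(0.6)) / 4 = -9.8/4 = -2.45
  s[Y,Y] = ((-1.4)·(-1.4) + (-2.4)·(-2.4) + (1.6)·(1.6) + (1.6)·(1.6) + (0.6)·(0.6)) / 4 = 13.2/4 = 3.3
  Sample standard deviations s_i = √(s[i,i]):
  s(X) = √(7.3) = 2.7019
  s(Y) = √(3.3) = 1.8166

Step 3 — r_{ij} = s_{ij} / (s_i · s_j):
  r[X,X] = 1 (diagonal).
  r[X,Y] = -2.45 / (2.7019 · 1.8166) = -2.45 / 4.9082 = -0.4992
  r[Y,Y] = 1 (diagonal).

R is symmetric with unit diagonal. Assembling:

R = [[1, -0.4992],
 [-0.4992, 1]]


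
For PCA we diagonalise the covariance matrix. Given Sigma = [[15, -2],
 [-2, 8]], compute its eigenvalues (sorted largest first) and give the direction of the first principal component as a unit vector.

Step 1 — characteristic polynomial of 2×2 Sigma:
  det(Sigma - λI) = λ² - trace · λ + det = 0.
  trace = 15 + 8 = 23, det = 15·8 - (-2)² = 116.
Step 2 — discriminant:
  Δ = trace² - 4·det = 529 - 464 = 65.
Step 3 — eigenvalues:
  λ = (trace ± √Δ)/2 = (23 ± 8.0623)/2,
  λ_1 = 15.5311,  λ_2 = 7.4689.

Step 4 — unit eigenvector for λ_1: solve (Sigma - λ_1 I)v = 0. First row:
  (15 - 15.5311)·v_x + (-2)·v_y = 0, i.e. (-0.5311)·v_x + (-2)·v_y = 0,
  so v ∝ (b, λ_1 - a) = (-2, 0.5311); multiply by -1 so the first entry is positive: u = (2, -0.5311).
  ||u|| = √((2)² + (-0.5311)²) = √(4.2821) ≈ 2.0693,
  v_1 = u/||u|| ≈ (0.9665, -0.2567) (||v_1|| = 1).

λ_1 = 15.5311,  λ_2 = 7.4689;  v_1 ≈ (0.9665, -0.2567)


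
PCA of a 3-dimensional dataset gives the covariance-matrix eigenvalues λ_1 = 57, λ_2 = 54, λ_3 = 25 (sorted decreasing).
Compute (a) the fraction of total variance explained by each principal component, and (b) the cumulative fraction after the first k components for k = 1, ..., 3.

Step 1 — total variance = trace(Sigma) = Σ λ_i = 57 + 54 + 25 = 136.

Step 2 — fraction explained by component i = λ_i / Σ λ:
  PC1: 57/136 = 0.4191
  PC2: 54/136 = 0.3971
  PC3: 25/136 = 0.1838

Step 3 — cumulative fraction after k components = (λ_1 + ... + λ_k) / Σ λ:
  k = 1: 57/136 = 0.4191
  k = 2: (57 + 54)/136 = 111/136 = 0.8162
  k = 3: (57 + 54 + 25)/136 = 136/136 = 1

Summary (fraction, with percent):

explained: PC1 0.4191 (41.91%), PC2 0.3971 (39.71%), PC3 0.1838 (18.38%);  cumulative: 0.4191, 0.8162, 1


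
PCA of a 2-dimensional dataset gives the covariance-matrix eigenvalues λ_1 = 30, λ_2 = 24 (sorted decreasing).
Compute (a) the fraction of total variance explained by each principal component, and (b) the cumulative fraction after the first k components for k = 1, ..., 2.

Step 1 — total variance = trace(Sigma) = Σ λ_i = 30 + 24 = 54.

Step 2 — fraction explained by component i = λ_i / Σ λ:
  PC1: 30/54 = 0.5556
  PC2: 24/54 = 0.4444

Step 3 — cumulative fraction after k components = (λ_1 + ... + λ_k) / Σ λ:
  k = 1: 30/54 = 0.5556
  k = 2: (30 + 24)/54 = 54/54 = 1

Summary (fraction, with percent):

explained: PC1 0.5556 (55.56%), PC2 0.4444 (44.44%);  cumulative: 0.5556, 1


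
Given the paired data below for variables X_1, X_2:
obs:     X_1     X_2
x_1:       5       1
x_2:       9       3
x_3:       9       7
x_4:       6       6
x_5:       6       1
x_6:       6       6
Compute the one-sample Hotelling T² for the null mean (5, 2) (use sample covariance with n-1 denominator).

Step 1 — sample mean vector:
  mean(X_1) = (5 + 9 + 9 + 6 + 6 + 6) / 6 = 41/6 = 6.8333
  mean(X_2) = (1 + 3 + 7 + 6 + 1 + 6) / 6 = 24/6 = 4
  x̄ = (6.8333, 4),  deviation x̄ - mu_0 = (6.8333, 4) - (5, 2) = (1.8333, 2).

Step 2 — sample covariance matrix, S[i,j] = (1/(n-1)) · Σ_k (x_{k,i} - mean_i) · (x_{k,j} - mean_j), divisor n-1 = 5:
  S[X_1,X_1] = ((-1.8333)·(-1.8333) + (2.1667)·(2.1667) + (2.1667)·(2.1667) + (-0.8333)·(-0.8333) + (-0.8333)·(-0.8333) + (-0.8333)·(-0.8333)) / 5 = 14.8333/5 = 2.9667
  S[X_1,X_2] = ((-1.8333)·(-3) + (2.1667)·(-1) + (2.1667)·(3) + (-0.8333)·(2) + (-0.8333)·(-3) + (-0.8333)·(2)) / 5 = 9/5 = 1.8
  S[X_2,X_2] = ((-3)·(-3) + (-1)·(-1) + (3)·(3) + (2)·(2) + (-3)·(-3) + (2)·(2)) / 5 = 36/5 = 7.2
  S = [[2.9667, 1.8],
 [1.8, 7.2]].

Step 3 — invert S. det(S) = 2.9667·7.2 - (1.8)² = 18.12.
  S^{-1} = (1/det) · [[d, -b], [-b, a]] = [[0.3974, -0.0993],
 [-0.0993, 0.1637]].

Step 4 — quadratic form (x̄ - mu_0)^T · S^{-1} · (x̄ - mu_0):
  S^{-1} · (x̄ - mu_0) = (0.5298, 0.1453),
  (x̄ - mu_0)^T · [...] = (1.8333)·(0.5298) + (2)·(0.1453) = 1.262.

Step 5 — scale by n: T² = 6 · 1.262 = 7.5717.

T² ≈ 7.5717


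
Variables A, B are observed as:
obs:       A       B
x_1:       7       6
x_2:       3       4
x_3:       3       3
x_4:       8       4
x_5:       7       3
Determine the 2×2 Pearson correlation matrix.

Step 1 — column means:
  mean(A) = (7 + 3 + 3 + 8 + 7) / 5 = 28/5 = 5.6
  mean(B) = (6 + 4 + 3 + 4 + 3) / 5 = 20/5 = 4

Step 2 — sample variances and covariances s[i,j] = (1/(n-1)) · Σ_k (x_{k,i} - mean_i) · (x_{k,j} - mean_j), with n-1 = 4:
  s[A,A] = ((1.4)·(1.4) + (-2.6)·(-2.6) + (-2.6)·(-2.6) + (2.4)·(2.4) + (1.4)·(1.4)) / 4 = 23.2/4 = 5.8
  s[A,B] = ((1.4)·(2) + (-2.6)·(0) + (-2.6)·(-1) + (2.4)·(0) + (1.4)·(-1)) / 4 = 4/4 = 1
  s[B,B] = ((2)·(2) + (0)·(0) + (-1)·(-1) + (0)·(0) + (-1)·(-1)) / 4 = 6/4 = 1.5
  Sample standard deviations s_i = √(s[i,i]):
  s(A) = √(5.8) = 2.4083
  s(B) = √(1.5) = 1.2247

Step 3 — r_{ij} = s_{ij} / (s_i · s_j):
  r[A,A] = 1 (diagonal).
  r[A,B] = 1 / (2.4083 · 1.2247) = 1 / 2.9496 = 0.339
  r[B,B] = 1 (diagonal).

R is symmetric with unit diagonal. Assembling:

R = [[1, 0.339],
 [0.339, 1]]


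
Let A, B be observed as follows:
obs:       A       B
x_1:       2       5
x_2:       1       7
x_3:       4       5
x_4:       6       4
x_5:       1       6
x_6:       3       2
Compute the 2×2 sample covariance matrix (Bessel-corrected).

Step 1 — column means:
  mean(A) = (2 + 1 + 4 + 6 + 1 + 3) / 6 = 17/6 = 2.8333
  mean(B) = (5 + 7 + 5 + 4 + 6 + 2) / 6 = 29/6 = 4.8333

Step 2 — sample covariance S[i,j] = (1/(n-1)) · Σ_k (x_{k,i} - mean_i) · (x_{k,j} - mean_j), with n-1 = 5.
  S[A,A] = ((-0.8333)·(-0.8333) + (-1.8333)·(-1.8333) + (1.1667)·(1.1667) + (3.1667)·(3.1667) + (-1.8333)·(-1.8333) + (0.1667)·(0.1667)) / 5 = 18.8333/5 = 3.7667
  S[A,B] = ((-0.8333)·(0.1667) + (-1.8333)·(2.1667) + (1.1667)·(0.1667) + (3.1667)·(-0.8333) + (-1.8333)·(1.1667) + (0.1667)·(-2.8333)) / 5 = -9.1667/5 = -1.8333
  S[B,B] = ((0.1667)·(0.1667) + (2.1667)·(2.1667) + (0.1667)·(0.1667) + (-0.8333)·(-0.8333) + (1.1667)·(1.1667) + (-2.8333)·(-2.8333)) / 5 = 14.8333/5 = 2.9667

S is symmetric (S[j,i] = S[i,j]). Assembling:

S = [[3.7667, -1.8333],
 [-1.8333, 2.9667]]


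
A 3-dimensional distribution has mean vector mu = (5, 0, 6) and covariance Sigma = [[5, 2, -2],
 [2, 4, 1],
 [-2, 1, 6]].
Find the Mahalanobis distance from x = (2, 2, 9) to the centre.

Step 1 — centre the observation: (x - mu) = (-3, 2, 3).

Step 2 — invert Sigma (cofactor / det for 3×3, or solve directly):
  Sigma^{-1} = [[0.3433, -0.209, 0.1493],
 [-0.209, 0.3881, -0.1343],
 [0.1493, -0.1343, 0.2388]].

Step 3 — form the quadratic (x - mu)^T · Sigma^{-1} · (x - mu):
  Sigma^{-1} · (x - mu) = (-1, 1, 0).
  (x - mu)^T · [Sigma^{-1} · (x - mu)] = (-3)·(-1) + (2)·(1) + (3)·(0) = 5.

Step 4 — take square root: d = √(5) ≈ 2.2361.

d(x, mu) = √(5) ≈ 2.2361


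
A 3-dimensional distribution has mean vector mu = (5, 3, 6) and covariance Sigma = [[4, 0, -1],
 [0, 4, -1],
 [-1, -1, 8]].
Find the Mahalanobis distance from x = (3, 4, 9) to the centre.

Step 1 — centre the observation: (x - mu) = (-2, 1, 3).

Step 2 — invert Sigma (cofactor / det for 3×3, or solve directly):
  Sigma^{-1} = [[0.2583, 0.0083, 0.0333],
 [0.0083, 0.2583, 0.0333],
 [0.0333, 0.0333, 0.1333]].

Step 3 — form the quadratic (x - mu)^T · Sigma^{-1} · (x - mu):
  Sigma^{-1} · (x - mu) = (-0.4083, 0.3417, 0.3667).
  (x - mu)^T · [Sigma^{-1} · (x - mu)] = (-2)·(-0.4083) + (1)·(0.3417) + (3)·(0.3667) = 2.2583.

Step 4 — take square root: d = √(2.2583) ≈ 1.5028.

d(x, mu) = √(2.2583) ≈ 1.5028


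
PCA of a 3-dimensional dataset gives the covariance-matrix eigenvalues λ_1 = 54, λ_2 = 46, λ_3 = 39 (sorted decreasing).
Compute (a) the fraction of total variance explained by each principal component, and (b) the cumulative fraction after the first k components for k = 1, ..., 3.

Step 1 — total variance = trace(Sigma) = Σ λ_i = 54 + 46 + 39 = 139.

Step 2 — fraction explained by component i = λ_i / Σ λ:
  PC1: 54/139 = 0.3885
  PC2: 46/139 = 0.3309
  PC3: 39/139 = 0.2806

Step 3 — cumulative fraction after k components = (λ_1 + ... + λ_k) / Σ λ:
  k = 1: 54/139 = 0.3885
  k = 2: (54 + 46)/139 = 100/139 = 0.7194
  k = 3: (54 + 46 + 39)/139 = 139/139 = 1

Summary (fraction, with percent):

explained: PC1 0.3885 (38.85%), PC2 0.3309 (33.09%), PC3 0.2806 (28.06%);  cumulative: 0.3885, 0.7194, 1


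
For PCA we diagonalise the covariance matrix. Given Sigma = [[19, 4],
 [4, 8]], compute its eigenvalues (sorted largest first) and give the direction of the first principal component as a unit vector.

Step 1 — characteristic polynomial of 2×2 Sigma:
  det(Sigma - λI) = λ² - trace · λ + det = 0.
  trace = 19 + 8 = 27, det = 19·8 - (4)² = 136.
Step 2 — discriminant:
  Δ = trace² - 4·det = 729 - 544 = 185.
Step 3 — eigenvalues:
  λ = (trace ± √Δ)/2 = (27 ± 13.6015)/2,
  λ_1 = 20.3007,  λ_2 = 6.6993.

Step 4 — unit eigenvector for λ_1: solve (Sigma - λ_1 I)v = 0. First row:
  (19 - 20.3007)·v_x + (4)·v_y = 0, i.e. (-1.3007)·v_x + (4)·v_y = 0,
  so v ∝ (b, λ_1 - a) = (4, 1.3007) = u.
  ||u|| = √((4)² + (1.3007)²) = √(17.6919) ≈ 4.2062,
  v_1 = u/||u|| ≈ (0.951, 0.3092) (||v_1|| = 1).

λ_1 = 20.3007,  λ_2 = 6.6993;  v_1 ≈ (0.951, 0.3092)


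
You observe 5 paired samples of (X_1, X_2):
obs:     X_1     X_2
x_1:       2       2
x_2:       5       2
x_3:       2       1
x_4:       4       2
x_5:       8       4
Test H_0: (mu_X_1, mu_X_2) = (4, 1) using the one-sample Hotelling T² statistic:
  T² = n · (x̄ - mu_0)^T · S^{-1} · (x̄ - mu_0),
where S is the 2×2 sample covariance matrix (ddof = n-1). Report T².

Step 1 — sample mean vector:
  mean(X_1) = (2 + 5 + 2 + 4 + 8) / 5 = 21/5 = 4.2
  mean(X_2) = (2 + 2 + 1 + 2 + 4) / 5 = 11/5 = 2.2
  x̄ = (4.2, 2.2),  deviation x̄ - mu_0 = (4.2, 2.2) - (4, 1) = (0.2, 1.2).

Step 2 — sample covariance matrix, S[i,j] = (1/(n-1)) · Σ_k (x_{k,i} - mean_i) · (x_{k,j} - mean_j), divisor n-1 = 4:
  S[X_1,X_1] = ((-2.2)·(-2.2) + (0.8)·(0.8) + (-2.2)·(-2.2) + (-0.2)·(-0.2) + (3.8)·(3.8)) / 4 = 24.8/4 = 6.2
  S[X_1,X_2] = ((-2.2)·(-0.2) + (0.8)·(-0.2) + (-2.2)·(-1.2) + (-0.2)·(-0.2) + (3.8)·(1.8)) / 4 = 9.8/4 = 2.45
  S[X_2,X_2] = ((-0.2)·(-0.2) + (-0.2)·(-0.2) + (-1.2)·(-1.2) + (-0.2)·(-0.2) + (1.8)·(1.8)) / 4 = 4.8/4 = 1.2
  S = [[6.2, 2.45],
 [2.45, 1.2]].

Step 3 — invert S. det(S) = 6.2·1.2 - (2.45)² = 1.4375.
  S^{-1} = (1/det) · [[d, -b], [-b, a]] = [[0.8348, -1.7043],
 [-1.7043, 4.313]].

Step 4 — quadratic form (x̄ - mu_0)^T · S^{-1} · (x̄ - mu_0):
  S^{-1} · (x̄ - mu_0) = (-1.8783, 4.8348),
  (x̄ - mu_0)^T · [...] = (0.2)·(-1.8783) + (1.2)·(4.8348) = 5.4261.

Step 5 — scale by n: T² = 5 · 5.4261 = 27.1304.

T² ≈ 27.1304


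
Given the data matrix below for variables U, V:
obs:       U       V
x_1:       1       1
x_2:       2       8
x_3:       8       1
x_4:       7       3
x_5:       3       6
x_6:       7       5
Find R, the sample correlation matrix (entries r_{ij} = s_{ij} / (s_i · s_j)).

Step 1 — column means:
  mean(U) = (1 + 2 + 8 + 7 + 3 + 7) / 6 = 28/6 = 4.6667
  mean(V) = (1 + 8 + 1 + 3 + 6 + 5) / 6 = 24/6 = 4

Step 2 — sample variances and covariances s[i,j] = (1/(n-1)) · Σ_k (x_{k,i} - mean_i) · (x_{k,j} - mean_j), with n-1 = 5:
  s[U,U] = ((-3.6667)·(-3.6667) + (-2.6667)·(-2.6667) + (3.3333)·(3.3333) + (2.3333)·(2.3333) + (-1.6667)·(-1.6667) + (2.3333)·(2.3333)) / 5 = 45.3333/5 = 9.0667
  s[U,V] = ((-3.6667)·(-3) + (-2.6667)·(4) + (3.3333)·(-3) + (2.3333)·(-1) + (-1.6667)·(2) + (2.3333)·(1)) / 5 = -13/5 = -2.6
  s[V,V] = ((-3)·(-3) + (4)·(4) + (-3)·(-3) + (-1)·(-1) + (2)·(2) + (1)·(1)) / 5 = 40/5 = 8
  Sample standard deviations s_i = √(s[i,i]):
  s(U) = √(9.0667) = 3.0111
  s(V) = √(8) = 2.8284

Step 3 — r_{ij} = s_{ij} / (s_i · s_j):
  r[U,U] = 1 (diagonal).
  r[U,V] = -2.6 / (3.0111 · 2.8284) = -2.6 / 8.5167 = -0.3053
  r[V,V] = 1 (diagonal).

R is symmetric with unit diagonal. Assembling:

R = [[1, -0.3053],
 [-0.3053, 1]]


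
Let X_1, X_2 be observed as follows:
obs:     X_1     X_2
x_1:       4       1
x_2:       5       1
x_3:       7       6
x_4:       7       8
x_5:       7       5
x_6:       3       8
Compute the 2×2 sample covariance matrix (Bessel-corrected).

Step 1 — column means:
  mean(X_1) = (4 + 5 + 7 + 7 + 7 + 3) / 6 = 33/6 = 5.5
  mean(X_2) = (1 + 1 + 6 + 8 + 5 + 8) / 6 = 29/6 = 4.8333

Step 2 — sample covariance S[i,j] = (1/(n-1)) · Σ_k (x_{k,i} - mean_i) · (x_{k,j} - mean_j), with n-1 = 5.
  S[X_1,X_1] = ((-1.5)·(-1.5) + (-0.5)·(-0.5) + (1.5)·(1.5) + (1.5)·(1.5) + (1.5)·(1.5) + (-2.5)·(-2.5)) / 5 = 15.5/5 = 3.1
  S[X_1,X_2] = ((-1.5)·(-3.8333) + (-0.5)·(-3.8333) + (1.5)·(1.1667) + (1.5)·(3.1667) + (1.5)·(0.1667) + (-2.5)·(3.1667)) / 5 = 6.5/5 = 1.3
  S[X_2,X_2] = ((-3.8333)·(-3.8333) + (-3.8333)·(-3.8333) + (1.1667)·(1.1667) + (3.1667)·(3.1667) + (0.1667)·(0.1667) + (3.1667)·(3.1667)) / 5 = 50.8333/5 = 10.1667

S is symmetric (S[j,i] = S[i,j]). Assembling:

S = [[3.1, 1.3],
 [1.3, 10.1667]]


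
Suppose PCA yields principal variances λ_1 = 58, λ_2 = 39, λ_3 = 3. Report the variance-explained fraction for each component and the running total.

Step 1 — total variance = trace(Sigma) = Σ λ_i = 58 + 39 + 3 = 100.

Step 2 — fraction explained by component i = λ_i / Σ λ:
  PC1: 58/100 = 0.58
  PC2: 39/100 = 0.39
  PC3: 3/100 = 0.03

Step 3 — cumulative fraction after k components = (λ_1 + ... + λ_k) / Σ λ:
  k = 1: 58/100 = 0.58
  k = 2: (58 + 39)/100 = 97/100 = 0.97
  k = 3: (58 + 39 + 3)/100 = 100/100 = 1

Summary (fraction, with percent):

explained: PC1 0.58 (58%), PC2 0.39 (39%), PC3 0.03 (3%);  cumulative: 0.58, 0.97, 1


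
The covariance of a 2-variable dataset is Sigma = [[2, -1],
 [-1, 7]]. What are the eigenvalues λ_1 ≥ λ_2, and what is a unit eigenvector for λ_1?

Step 1 — characteristic polynomial of 2×2 Sigma:
  det(Sigma - λI) = λ² - trace · λ + det = 0.
  trace = 2 + 7 = 9, det = 2·7 - (-1)² = 13.
Step 2 — discriminant:
  Δ = trace² - 4·det = 81 - 52 = 29.
Step 3 — eigenvalues:
  λ = (trace ± √Δ)/2 = (9 ± 5.3852)/2,
  λ_1 = 7.1926,  λ_2 = 1.8074.

Step 4 — unit eigenvector for λ_1: solve (Sigma - λ_1 I)v = 0. First row:
  (2 - 7.1926)·v_x + (-1)·v_y = 0, i.e. (-5.1926)·v_x + (-1)·v_y = 0,
  so v ∝ (b, λ_1 - a) = (-1, 5.1926); multiply by -1 so the first entry is positive: u = (1, -5.1926).
  ||u|| = √((1)² + (-5.1926)²) = √(27.9629) ≈ 5.288,
  v_1 = u/||u|| ≈ (0.1891, -0.982) (||v_1|| = 1).

λ_1 = 7.1926,  λ_2 = 1.8074;  v_1 ≈ (0.1891, -0.982)


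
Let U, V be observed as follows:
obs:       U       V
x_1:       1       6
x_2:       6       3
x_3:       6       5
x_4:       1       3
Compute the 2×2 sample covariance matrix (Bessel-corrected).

Step 1 — column means:
  mean(U) = (1 + 6 + 6 + 1) / 4 = 14/4 = 3.5
  mean(V) = (6 + 3 + 5 + 3) / 4 = 17/4 = 4.25

Step 2 — sample covariance S[i,j] = (1/(n-1)) · Σ_k (x_{k,i} - mean_i) · (x_{k,j} - mean_j), with n-1 = 3.
  S[U,U] = ((-2.5)·(-2.5) + (2.5)·(2.5) + (2.5)·(2.5) + (-2.5)·(-2.5)) / 3 = 25/3 = 8.3333
  S[U,V] = ((-2.5)·(1.75) + (2.5)·(-1.25) + (2.5)·(0.75) + (-2.5)·(-1.25)) / 3 = -2.5/3 = -0.8333
  S[V,V] = ((1.75)·(1.75) + (-1.25)·(-1.25) + (0.75)·(0.75) + (-1.25)·(-1.25)) / 3 = 6.75/3 = 2.25

S is symmetric (S[j,i] = S[i,j]). Assembling:

S = [[8.3333, -0.8333],
 [-0.8333, 2.25]]


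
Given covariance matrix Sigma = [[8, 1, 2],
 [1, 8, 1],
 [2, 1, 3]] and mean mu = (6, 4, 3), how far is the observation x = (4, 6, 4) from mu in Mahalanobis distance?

Step 1 — centre the observation: (x - mu) = (-2, 2, 1).

Step 2 — invert Sigma (cofactor / det for 3×3, or solve directly):
  Sigma^{-1} = [[0.1503, -0.0065, -0.098],
 [-0.0065, 0.1307, -0.0392],
 [-0.098, -0.0392, 0.4118]].

Step 3 — form the quadratic (x - mu)^T · Sigma^{-1} · (x - mu):
  Sigma^{-1} · (x - mu) = (-0.4118, 0.2353, 0.5294).
  (x - mu)^T · [Sigma^{-1} · (x - mu)] = (-2)·(-0.4118) + (2)·(0.2353) + (1)·(0.5294) = 1.8235.

Step 4 — take square root: d = √(1.8235) ≈ 1.3504.

d(x, mu) = √(1.8235) ≈ 1.3504


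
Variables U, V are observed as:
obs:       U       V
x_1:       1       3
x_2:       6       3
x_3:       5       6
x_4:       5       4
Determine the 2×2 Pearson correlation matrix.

Step 1 — column means:
  mean(U) = (1 + 6 + 5 + 5) / 4 = 17/4 = 4.25
  mean(V) = (3 + 3 + 6 + 4) / 4 = 16/4 = 4

Step 2 — sample variances and covariances s[i,j] = (1/(n-1)) · Σ_k (x_{k,i} - mean_i) · (x_{k,j} - mean_j), with n-1 = 3:
  s[U,U] = ((-3.25)·(-3.25) + (1.75)·(1.75) + (0.75)·(0.75) + (0.75)·(0.75)) / 3 = 14.75/3 = 4.9167
  s[U,V] = ((-3.25)·(-1) + (1.75)·(-1) + (0.75)·(2) + (0.75)·(0)) / 3 = 3/3 = 1
  s[V,V] = ((-1)·(-1) + (-1)·(-1) + (2)·(2) + (0)·(0)) / 3 = 6/3 = 2
  Sample standard deviations s_i = √(s[i,i]):
  s(U) = √(4.9167) = 2.2174
  s(V) = √(2) = 1.4142

Step 3 — r_{ij} = s_{ij} / (s_i · s_j):
  r[U,U] = 1 (diagonal).
  r[U,V] = 1 / (2.2174 · 1.4142) = 1 / 3.1358 = 0.3189
  r[V,V] = 1 (diagonal).

R is symmetric with unit diagonal. Assembling:

R = [[1, 0.3189],
 [0.3189, 1]]


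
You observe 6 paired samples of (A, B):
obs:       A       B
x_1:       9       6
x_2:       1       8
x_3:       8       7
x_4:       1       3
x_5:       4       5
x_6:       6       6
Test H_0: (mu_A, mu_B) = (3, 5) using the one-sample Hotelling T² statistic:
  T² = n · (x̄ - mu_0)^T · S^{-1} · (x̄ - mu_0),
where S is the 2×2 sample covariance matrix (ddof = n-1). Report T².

Step 1 — sample mean vector:
  mean(A) = (9 + 1 + 8 + 1 + 4 + 6) / 6 = 29/6 = 4.8333
  mean(B) = (6 + 8 + 7 + 3 + 5 + 6) / 6 = 35/6 = 5.8333
  x̄ = (4.8333, 5.8333),  deviation x̄ - mu_0 = (4.8333, 5.8333) - (3, 5) = (1.8333, 0.8333).

Step 2 — sample covariance matrix, S[i,j] = (1/(n-1)) · Σ_k (x_{k,i} - mean_i) · (x_{k,j} - mean_j), divisor n-1 = 5:
  S[A,A] = ((4.1667)·(4.1667) + (-3.8333)·(-3.8333) + (3.1667)·(3.1667) + (-3.8333)·(-3.8333) + (-0.8333)·(-0.8333) + (1.1667)·(1.1667)) / 5 = 58.8333/5 = 11.7667
  S[A,B] = ((4.1667)·(0.1667) + (-3.8333)·(2.1667) + (3.1667)·(1.1667) + (-3.8333)·(-2.8333) + (-0.8333)·(-0.8333) + (1.1667)·(0.1667)) / 5 = 7.8333/5 = 1.5667
  S[B,B] = ((0.1667)·(0.1667) + (2.1667)·(2.1667) + (1.1667)·(1.1667) + (-2.8333)·(-2.8333) + (-0.8333)·(-0.8333) + (0.1667)·(0.1667)) / 5 = 14.8333/5 = 2.9667
  S = [[11.7667, 1.5667],
 [1.5667, 2.9667]].

Step 3 — invert S. det(S) = 11.7667·2.9667 - (1.5667)² = 32.4533.
  S^{-1} = (1/det) · [[d, -b], [-b, a]] = [[0.0914, -0.0483],
 [-0.0483, 0.3626]].

Step 4 — quadratic form (x̄ - mu_0)^T · S^{-1} · (x̄ - mu_0):
  S^{-1} · (x̄ - mu_0) = (0.1274, 0.2136),
  (x̄ - mu_0)^T · [...] = (1.8333)·(0.1274) + (0.8333)·(0.2136) = 0.4115.

Step 5 — scale by n: T² = 6 · 0.4115 = 2.4692.

T² ≈ 2.4692


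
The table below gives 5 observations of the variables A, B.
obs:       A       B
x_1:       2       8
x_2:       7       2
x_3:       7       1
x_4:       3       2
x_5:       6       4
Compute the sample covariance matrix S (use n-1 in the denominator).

Step 1 — column means:
  mean(A) = (2 + 7 + 7 + 3 + 6) / 5 = 25/5 = 5
  mean(B) = (8 + 2 + 1 + 2 + 4) / 5 = 17/5 = 3.4

Step 2 — sample covariance S[i,j] = (1/(n-1)) · Σ_k (x_{k,i} - mean_i) · (x_{k,j} - mean_j), with n-1 = 4.
  S[A,A] = ((-3)·(-3) + (2)·(2) + (2)·(2) + (-2)·(-2) + (1)·(1)) / 4 = 22/4 = 5.5
  S[A,B] = ((-3)·(4.6) + (2)·(-1.4) + (2)·(-2.4) + (-2)·(-1.4) + (1)·(0.6)) / 4 = -18/4 = -4.5
  S[B,B] = ((4.6)·(4.6) + (-1.4)·(-1.4) + (-2.4)·(-2.4) + (-1.4)·(-1.4) + (0.6)·(0.6)) / 4 = 31.2/4 = 7.8

S is symmetric (S[j,i] = S[i,j]). Assembling:

S = [[5.5, -4.5],
 [-4.5, 7.8]]


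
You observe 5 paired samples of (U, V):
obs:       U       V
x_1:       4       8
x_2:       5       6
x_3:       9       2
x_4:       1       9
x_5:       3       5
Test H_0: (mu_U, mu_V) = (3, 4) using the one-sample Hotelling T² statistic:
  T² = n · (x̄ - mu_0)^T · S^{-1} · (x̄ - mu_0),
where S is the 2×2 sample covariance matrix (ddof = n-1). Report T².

Step 1 — sample mean vector:
  mean(U) = (4 + 5 + 9 + 1 + 3) / 5 = 22/5 = 4.4
  mean(V) = (8 + 6 + 2 + 9 + 5) / 5 = 30/5 = 6
  x̄ = (4.4, 6),  deviation x̄ - mu_0 = (4.4, 6) - (3, 4) = (1.4, 2).

Step 2 — sample covariance matrix, S[i,j] = (1/(n-1)) · Σ_k (x_{k,i} - mean_i) · (x_{k,j} - mean_j), divisor n-1 = 4:
  S[U,U] = ((-0.4)·(-0.4) + (0.6)·(0.6) + (4.6)·(4.6) + (-3.4)·(-3.4) + (-1.4)·(-1.4)) / 4 = 35.2/4 = 8.8
  S[U,V] = ((-0.4)·(2) + (0.6)·(0) + (4.6)·(-4) + (-3.4)·(3) + (-1.4)·(-1)) / 4 = -28/4 = -7
  S[V,V] = ((2)·(2) + (0)·(0) + (-4)·(-4) + (3)·(3) + (-1)·(-1)) / 4 = 30/4 = 7.5
  S = [[8.8, -7],
 [-7, 7.5]].

Step 3 — invert S. det(S) = 8.8·7.5 - (-7)² = 17.
  S^{-1} = (1/det) · [[d, -b], [-b, a]] = [[0.4412, 0.4118],
 [0.4118, 0.5176]].

Step 4 — quadratic form (x̄ - mu_0)^T · S^{-1} · (x̄ - mu_0):
  S^{-1} · (x̄ - mu_0) = (1.4412, 1.6118),
  (x̄ - mu_0)^T · [...] = (1.4)·(1.4412) + (2)·(1.6118) = 5.2412.

Step 5 — scale by n: T² = 5 · 5.2412 = 26.2059.

T² ≈ 26.2059


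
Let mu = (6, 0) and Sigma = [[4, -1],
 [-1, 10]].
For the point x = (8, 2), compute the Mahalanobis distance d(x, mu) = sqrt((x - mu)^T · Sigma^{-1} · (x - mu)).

Step 1 — centre the observation: (x - mu) = (2, 2).

Step 2 — invert Sigma. det(Sigma) = 4·10 - (-1)² = 39.
  Sigma^{-1} = (1/det) · [[d, -b], [-b, a]] = [[0.2564, 0.0256],
 [0.0256, 0.1026]].

Step 3 — form the quadratic (x - mu)^T · Sigma^{-1} · (x - mu):
  Sigma^{-1} · (x - mu) = (0.5641, 0.2564).
  (x - mu)^T · [Sigma^{-1} · (x - mu)] = (2)·(0.5641) + (2)·(0.2564) = 1.641.

Step 4 — take square root: d = √(1.641) ≈ 1.281.

d(x, mu) = √(1.641) ≈ 1.281


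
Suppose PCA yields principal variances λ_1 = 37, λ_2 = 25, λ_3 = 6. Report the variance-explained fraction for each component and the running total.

Step 1 — total variance = trace(Sigma) = Σ λ_i = 37 + 25 + 6 = 68.

Step 2 — fraction explained by component i = λ_i / Σ λ:
  PC1: 37/68 = 0.5441
  PC2: 25/68 = 0.3676
  PC3: 6/68 = 0.0882

Step 3 — cumulative fraction after k components = (λ_1 + ... + λ_k) / Σ λ:
  k = 1: 37/68 = 0.5441
  k = 2: (37 + 25)/68 = 62/68 = 0.9118
  k = 3: (37 + 25 + 6)/68 = 68/68 = 1

Summary (fraction, with percent):

explained: PC1 0.5441 (54.41%), PC2 0.3676 (36.76%), PC3 0.0882 (8.82%);  cumulative: 0.5441, 0.9118, 1


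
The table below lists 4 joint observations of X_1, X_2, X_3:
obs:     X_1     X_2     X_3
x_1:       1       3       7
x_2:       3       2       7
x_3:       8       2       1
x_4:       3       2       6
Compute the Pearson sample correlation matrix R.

Step 1 — column means:
  mean(X_1) = (1 + 3 + 8 + 3) / 4 = 15/4 = 3.75
  mean(X_2) = (3 + 2 + 2 + 2) / 4 = 9/4 = 2.25
  mean(X_3) = (7 + 7 + 1 + 6) / 4 = 21/4 = 5.25

Step 2 — sample variances and covariances s[i,j] = (1/(n-1)) · Σ_k (x_{k,i} - mean_i) · (x_{k,j} - mean_j), with n-1 = 3:
  s[X_1,X_1] = ((-2.75)·(-2.75) + (-0.75)·(-0.75) + (4.25)·(4.25) + (-0.75)·(-0.75)) / 3 = 26.75/3 = 8.9167
  s[X_1,X_2] = ((-2.75)·(0.75) + (-0.75)·(-0.25) + (4.25)·(-0.25) + (-0.75)·(-0.25)) / 3 = -2.75/3 = -0.9167
  s[X_1,X_3] = ((-2.75)·(1.75) + (-0.75)·(1.75) + (4.25)·(-4.25) + (-0.75)·(0.75)) / 3 = -24.75/3 = -8.25
  s[X_2,X_2] = ((0.75)·(0.75) + (-0.25)·(-0.25) + (-0.25)·(-0.25) + (-0.25)·(-0.25)) / 3 = 0.75/3 = 0.25
  s[X_2,X_3] = ((0.75)·(1.75) + (-0.25)·(1.75) + (-0.25)·(-4.25) + (-0.25)·(0.75)) / 3 = 1.75/3 = 0.5833
  s[X_3,X_3] = ((1.75)·(1.75) + (1.75)·(1.75) + (-4.25)·(-4.25) + (0.75)·(0.75)) / 3 = 24.75/3 = 8.25
  Sample standard deviations s_i = √(s[i,i]):
  s(X_1) = √(8.9167) = 2.9861
  s(X_2) = √(0.25) = 0.5
  s(X_3) = √(8.25) = 2.8723

Step 3 — r_{ij} = s_{ij} / (s_i · s_j):
  r[X_1,X_1] = 1 (diagonal).
  r[X_1,X_2] = -0.9167 / (2.9861 · 0.5) = -0.9167 / 1.493 = -0.614
  r[X_1,X_3] = -8.25 / (2.9861 · 2.8723) = -8.25 / 8.5769 = -0.9619
  r[X_2,X_2] = 1 (diagonal).
  r[X_2,X_3] = 0.5833 / (0.5 · 2.8723) = 0.5833 / 1.4361 = 0.4062
  r[X_3,X_3] = 1 (diagonal).

R is symmetric with unit diagonal. Assembling:

R = [[1, -0.614, -0.9619],
 [-0.614, 1, 0.4062],
 [-0.9619, 0.4062, 1]]


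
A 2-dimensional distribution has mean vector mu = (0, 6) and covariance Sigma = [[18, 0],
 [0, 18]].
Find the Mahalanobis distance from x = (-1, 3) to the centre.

Step 1 — centre the observation: (x - mu) = (-1, -3).

Step 2 — invert Sigma. det(Sigma) = 18·18 - (0)² = 324.
  Sigma^{-1} = (1/det) · [[d, -b], [-b, a]] = [[0.0556, 0],
 [0, 0.0556]].

Step 3 — form the quadratic (x - mu)^T · Sigma^{-1} · (x - mu):
  Sigma^{-1} · (x - mu) = (-0.0556, -0.1667).
  (x - mu)^T · [Sigma^{-1} · (x - mu)] = (-1)·(-0.0556) + (-3)·(-0.1667) = 0.5556.

Step 4 — take square root: d = √(0.5556) ≈ 0.7454.

d(x, mu) = √(0.5556) ≈ 0.7454


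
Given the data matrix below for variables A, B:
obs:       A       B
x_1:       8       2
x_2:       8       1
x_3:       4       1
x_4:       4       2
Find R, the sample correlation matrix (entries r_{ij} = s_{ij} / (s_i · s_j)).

Step 1 — column means:
  mean(A) = (8 + 8 + 4 + 4) / 4 = 24/4 = 6
  mean(B) = (2 + 1 + 1 + 2) / 4 = 6/4 = 1.5

Step 2 — sample variances and covariances s[i,j] = (1/(n-1)) · Σ_k (x_{k,i} - mean_i) · (x_{k,j} - mean_j), with n-1 = 3:
  s[A,A] = ((2)·(2) + (2)·(2) + (-2)·(-2) + (-2)·(-2)) / 3 = 16/3 = 5.3333
  s[A,B] = ((2)·(0.5) + (2)·(-0.5) + (-2)·(-0.5) + (-2)·(0.5)) / 3 = 0/3 = 0
  s[B,B] = ((0.5)·(0.5) + (-0.5)·(-0.5) + (-0.5)·(-0.5) + (0.5)·(0.5)) / 3 = 1/3 = 0.3333
  Sample standard deviations s_i = √(s[i,i]):
  s(A) = √(5.3333) = 2.3094
  s(B) = √(0.3333) = 0.5774

Step 3 — r_{ij} = s_{ij} / (s_i · s_j):
  r[A,A] = 1 (diagonal).
  r[A,B] = 0 / (2.3094 · 0.5774) = 0 / 1.3333 = 0
  r[B,B] = 1 (diagonal).

R is symmetric with unit diagonal. Assembling:

R = [[1, 0],
 [0, 1]]


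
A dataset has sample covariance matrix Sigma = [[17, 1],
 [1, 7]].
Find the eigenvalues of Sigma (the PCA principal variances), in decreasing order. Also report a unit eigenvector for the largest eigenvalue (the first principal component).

Step 1 — characteristic polynomial of 2×2 Sigma:
  det(Sigma - λI) = λ² - trace · λ + det = 0.
  trace = 17 + 7 = 24, det = 17·7 - (1)² = 118.
Step 2 — discriminant:
  Δ = trace² - 4·det = 576 - 472 = 104.
Step 3 — eigenvalues:
  λ = (trace ± √Δ)/2 = (24 ± 10.198)/2,
  λ_1 = 17.099,  λ_2 = 6.901.

Step 4 — unit eigenvector for λ_1: solve (Sigma - λ_1 I)v = 0. First row:
  (17 - 17.099)·v_x + (1)·v_y = 0, i.e. (-0.099)·v_x + (1)·v_y = 0,
  so v ∝ (b, λ_1 - a) = (1, 0.099) = u.
  ||u|| = √((1)² + (0.099)²) = √(1.0098) ≈ 1.0049,
  v_1 = u/||u|| ≈ (0.9951, 0.0985) (||v_1|| = 1).

λ_1 = 17.099,  λ_2 = 6.901;  v_1 ≈ (0.9951, 0.0985)


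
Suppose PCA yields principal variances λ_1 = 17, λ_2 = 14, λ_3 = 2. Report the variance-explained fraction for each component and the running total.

Step 1 — total variance = trace(Sigma) = Σ λ_i = 17 + 14 + 2 = 33.

Step 2 — fraction explained by component i = λ_i / Σ λ:
  PC1: 17/33 = 0.5152
  PC2: 14/33 = 0.4242
  PC3: 2/33 = 0.0606

Step 3 — cumulative fraction after k components = (λ_1 + ... + λ_k) / Σ λ:
  k = 1: 17/33 = 0.5152
  k = 2: (17 + 14)/33 = 31/33 = 0.9394
  k = 3: (17 + 14 + 2)/33 = 33/33 = 1

Summary (fraction, with percent):

explained: PC1 0.5152 (51.52%), PC2 0.4242 (42.42%), PC3 0.0606 (6.06%);  cumulative: 0.5152, 0.9394, 1


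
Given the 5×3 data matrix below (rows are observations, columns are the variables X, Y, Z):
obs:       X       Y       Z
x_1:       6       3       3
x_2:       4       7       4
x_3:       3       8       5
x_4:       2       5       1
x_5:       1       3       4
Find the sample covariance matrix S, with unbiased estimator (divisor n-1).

Step 1 — column means:
  mean(X) = (6 + 4 + 3 + 2 + 1) / 5 = 16/5 = 3.2
  mean(Y) = (3 + 7 + 8 + 5 + 3) / 5 = 26/5 = 5.2
  mean(Z) = (3 + 4 + 5 + 1 + 4) / 5 = 17/5 = 3.4

Step 2 — sample covariance S[i,j] = (1/(n-1)) · Σ_k (x_{k,i} - mean_i) · (x_{k,j} - mean_j), with n-1 = 4.
  S[X,X] = ((2.8)·(2.8) + (0.8)·(0.8) + (-0.2)·(-0.2) + (-1.2)·(-1.2) + (-2.2)·(-2.2)) / 4 = 14.8/4 = 3.7
  S[X,Y] = ((2.8)·(-2.2) + (0.8)·(1.8) + (-0.2)·(2.8) + (-1.2)·(-0.2) + (-2.2)·(-2.2)) / 4 = -0.2/4 = -0.05
  S[X,Z] = ((2.8)·(-0.4) + (0.8)·(0.6) + (-0.2)·(1.6) + (-1.2)·(-2.4) + (-2.2)·(0.6)) / 4 = 0.6/4 = 0.15
  S[Y,Y] = ((-2.2)·(-2.2) + (1.8)·(1.8) + (2.8)·(2.8) + (-0.2)·(-0.2) + (-2.2)·(-2.2)) / 4 = 20.8/4 = 5.2
  S[Y,Z] = ((-2.2)·(-0.4) + (1.8)·(0.6) + (2.8)·(1.6) + (-0.2)·(-2.4) + (-2.2)·(0.6)) / 4 = 5.6/4 = 1.4
  S[Z,Z] = ((-0.4)·(-0.4) + (0.6)·(0.6) + (1.6)·(1.6) + (-2.4)·(-2.4) + (0.6)·(0.6)) / 4 = 9.2/4 = 2.3

S is symmetric (S[j,i] = S[i,j]). Assembling:

S = [[3.7, -0.05, 0.15],
 [-0.05, 5.2, 1.4],
 [0.15, 1.4, 2.3]]


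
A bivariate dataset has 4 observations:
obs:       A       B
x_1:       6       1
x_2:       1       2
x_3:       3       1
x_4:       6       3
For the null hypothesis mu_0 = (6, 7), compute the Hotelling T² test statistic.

Step 1 — sample mean vector:
  mean(A) = (6 + 1 + 3 + 6) / 4 = 16/4 = 4
  mean(B) = (1 + 2 + 1 + 3) / 4 = 7/4 = 1.75
  x̄ = (4, 1.75),  deviation x̄ - mu_0 = (4, 1.75) - (6, 7) = (-2, -5.25).

Step 2 — sample covariance matrix, S[i,j] = (1/(n-1)) · Σ_k (x_{k,i} - mean_i) · (x_{k,j} - mean_j), divisor n-1 = 3:
  S[A,A] = ((2)·(2) + (-3)·(-3) + (-1)·(-1) + (2)·(2)) / 3 = 18/3 = 6
  S[A,B] = ((2)·(-0.75) + (-3)·(0.25) + (-1)·(-0.75) + (2)·(1.25)) / 3 = 1/3 = 0.3333
  S[B,B] = ((-0.75)·(-0.75) + (0.25)·(0.25) + (-0.75)·(-0.75) + (1.25)·(1.25)) / 3 = 2.75/3 = 0.9167
  S = [[6, 0.3333],
 [0.3333, 0.9167]].

Step 3 — invert S. det(S) = 6·0.9167 - (0.3333)² = 5.3889.
  S^{-1} = (1/det) · [[d, -b], [-b, a]] = [[0.1701, -0.0619],
 [-0.0619, 1.1134]].

Step 4 — quadratic form (x̄ - mu_0)^T · S^{-1} · (x̄ - mu_0):
  S^{-1} · (x̄ - mu_0) = (-0.0155, -5.7216),
  (x̄ - mu_0)^T · [...] = (-2)·(-0.0155) + (-5.25)·(-5.7216) = 30.0696.

Step 5 — scale by n: T² = 4 · 30.0696 = 120.2784.

T² ≈ 120.2784


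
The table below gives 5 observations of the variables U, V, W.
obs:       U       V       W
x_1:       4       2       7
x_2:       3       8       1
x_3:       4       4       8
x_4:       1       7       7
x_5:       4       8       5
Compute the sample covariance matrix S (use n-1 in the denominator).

Step 1 — column means:
  mean(U) = (4 + 3 + 4 + 1 + 4) / 5 = 16/5 = 3.2
  mean(V) = (2 + 8 + 4 + 7 + 8) / 5 = 29/5 = 5.8
  mean(W) = (7 + 1 + 8 + 7 + 5) / 5 = 28/5 = 5.6

Step 2 — sample covariance S[i,j] = (1/(n-1)) · Σ_k (x_{k,i} - mean_i) · (x_{k,j} - mean_j), with n-1 = 4.
  S[U,U] = ((0.8)·(0.8) + (-0.2)·(-0.2) + (0.8)·(0.8) + (-2.2)·(-2.2) + (0.8)·(0.8)) / 4 = 6.8/4 = 1.7
  S[U,V] = ((0.8)·(-3.8) + (-0.2)·(2.2) + (0.8)·(-1.8) + (-2.2)·(1.2) + (0.8)·(2.2)) / 4 = -5.8/4 = -1.45
  S[U,W] = ((0.8)·(1.4) + (-0.2)·(-4.6) + (0.8)·(2.4) + (-2.2)·(1.4) + (0.8)·(-0.6)) / 4 = 0.4/4 = 0.1
  S[V,V] = ((-3.8)·(-3.8) + (2.2)·(2.2) + (-1.8)·(-1.8) + (1.2)·(1.2) + (2.2)·(2.2)) / 4 = 28.8/4 = 7.2
  S[V,W] = ((-3.8)·(1.4) + (2.2)·(-4.6) + (-1.8)·(2.4) + (1.2)·(1.4) + (2.2)·(-0.6)) / 4 = -19.4/4 = -4.85
  S[W,W] = ((1.4)·(1.4) + (-4.6)·(-4.6) + (2.4)·(2.4) + (1.4)·(1.4) + (-0.6)·(-0.6)) / 4 = 31.2/4 = 7.8

S is symmetric (S[j,i] = S[i,j]). Assembling:

S = [[1.7, -1.45, 0.1],
 [-1.45, 7.2, -4.85],
 [0.1, -4.85, 7.8]]
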